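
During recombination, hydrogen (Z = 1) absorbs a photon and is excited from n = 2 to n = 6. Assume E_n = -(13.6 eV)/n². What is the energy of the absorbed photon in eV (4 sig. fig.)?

E_6 = −13.60/36 = −0.3778 eV and E_2 = −13.60/4 = −3.400 eV.
The photon energy is |E_6 − E_2| = 3.022 eV.

3.022 eV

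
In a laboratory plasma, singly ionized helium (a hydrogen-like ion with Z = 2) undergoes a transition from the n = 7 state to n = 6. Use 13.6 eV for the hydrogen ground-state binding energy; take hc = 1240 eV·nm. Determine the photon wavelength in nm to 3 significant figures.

3090 nm

For Z = 2 the level energies scale as Z², so the effective Rydberg energy is 13.6 × 4 = 54.40 eV.
ΔE = 54.40 × (1/6² − 1/7²) = 54.40 × 0.007370 = 0.4009 eV.
λ = hc/ΔE = 1240 / 0.4009 = 3090 nm.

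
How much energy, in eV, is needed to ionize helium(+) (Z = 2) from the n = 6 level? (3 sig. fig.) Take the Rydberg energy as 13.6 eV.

1.51 eV

E_n = −13.6 Z²/n² = −54.40/n² eV for Z = 2.
E_6 = −54.40/36 = −1.51 eV, so ionization (to E = 0) requires 1.51 eV.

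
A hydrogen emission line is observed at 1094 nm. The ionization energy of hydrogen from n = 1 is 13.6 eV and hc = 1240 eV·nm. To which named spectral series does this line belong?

Paschen

ΔE = 1240/1094 = 1.133 eV.
This matches 13.6 × (1/3² − 1/6²), so n_f = 3: the Paschen series.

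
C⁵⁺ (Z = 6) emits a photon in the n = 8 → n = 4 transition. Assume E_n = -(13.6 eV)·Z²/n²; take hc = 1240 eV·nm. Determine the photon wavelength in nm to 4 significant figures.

54.03 nm

For Z = 6 the level energies scale as Z², so the effective Rydberg energy is 13.6 × 36 = 489.6 eV.
ΔE = 489.6 × (1/4² − 1/8²) = 489.6 × 0.04688 = 22.95 eV.
λ = hc/ΔE = 1240 / 22.95 = 54.03 nm.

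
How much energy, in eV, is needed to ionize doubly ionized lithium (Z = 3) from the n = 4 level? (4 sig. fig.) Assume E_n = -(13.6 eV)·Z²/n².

7.650 eV

E_n = −13.6 Z²/n² = −122.4/n² eV for Z = 3.
E_4 = −122.4/16 = −7.650 eV, so ionization (to E = 0) requires 7.650 eV.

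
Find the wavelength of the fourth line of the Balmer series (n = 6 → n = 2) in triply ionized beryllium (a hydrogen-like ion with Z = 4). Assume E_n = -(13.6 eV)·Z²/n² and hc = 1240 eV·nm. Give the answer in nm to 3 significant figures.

25.6 nm

The Balmer series terminates on n_f = 2; the fourth line has n_i = 2+4 = 6.
ΔE = 217.6 × (1/2² − 1/6²) = 48.36 eV.
λ = 1240 / 48.36 = 25.6 nm.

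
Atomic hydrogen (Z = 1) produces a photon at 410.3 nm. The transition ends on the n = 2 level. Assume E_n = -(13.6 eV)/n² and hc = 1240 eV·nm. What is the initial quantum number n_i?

The photon energy is ΔE = hc/λ = 1240 / 410.3 = 3.022 eV.
With Z = 1, ΔE = 13.60 × (1/n_f² − 1/n_i²), so 1/n_f² − 1/n_i² = 0.2222.
With n_f = 2: 1/n_i² = 1/4 − 0.2222 = 0.02778, so n_i ≈ 6.00.

n_i = 6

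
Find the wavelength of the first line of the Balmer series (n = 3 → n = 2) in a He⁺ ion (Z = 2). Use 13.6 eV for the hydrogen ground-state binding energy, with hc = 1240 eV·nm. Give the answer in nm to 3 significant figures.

The Balmer series terminates on n_f = 2; the first line has n_i = 2+1 = 3.
ΔE = 54.40 × (1/2² − 1/3²) = 7.556 eV.
λ = 1240 / 7.556 = 164 nm.

164 nm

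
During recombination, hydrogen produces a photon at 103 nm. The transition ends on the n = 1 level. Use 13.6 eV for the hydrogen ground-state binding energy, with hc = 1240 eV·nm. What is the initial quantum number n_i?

The photon energy is ΔE = hc/λ = 1240 / 103 = 12.04 eV.
With Z = 1, ΔE = 13.60 × (1/n_f² − 1/n_i²), so 1/n_f² − 1/n_i² = 0.8852.
With n_f = 1: 1/n_i² = 1/1 − 0.8852 = 0.1148, so n_i ≈ 2.95.

n_i = 3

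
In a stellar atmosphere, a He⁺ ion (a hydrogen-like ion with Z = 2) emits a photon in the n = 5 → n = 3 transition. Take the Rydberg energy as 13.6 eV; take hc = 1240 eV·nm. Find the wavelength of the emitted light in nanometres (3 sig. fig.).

For Z = 2 the level energies scale as Z², so the effective Rydberg energy is 13.6 × 4 = 54.40 eV.
ΔE = 54.40 × (1/3² − 1/5²) = 54.40 × 0.07111 = 3.868 eV.
λ = hc/ΔE = 1240 / 3.868 = 321 nm.

321 nm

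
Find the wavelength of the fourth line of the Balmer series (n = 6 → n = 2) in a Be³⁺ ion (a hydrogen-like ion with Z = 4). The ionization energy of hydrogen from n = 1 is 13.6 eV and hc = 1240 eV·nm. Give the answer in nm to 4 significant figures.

25.64 nm

The Balmer series terminates on n_f = 2; the fourth line has n_i = 2+4 = 6.
ΔE = 217.6 × (1/2² − 1/6²) = 48.36 eV.
λ = 1240 / 48.36 = 25.64 nm.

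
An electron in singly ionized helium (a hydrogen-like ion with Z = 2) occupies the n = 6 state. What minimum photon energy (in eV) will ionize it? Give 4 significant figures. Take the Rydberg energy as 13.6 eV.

1.511 eV

E_n = −13.6 Z²/n² = −54.40/n² eV for Z = 2.
E_6 = −54.40/36 = −1.511 eV, so ionization (to E = 0) requires 1.511 eV.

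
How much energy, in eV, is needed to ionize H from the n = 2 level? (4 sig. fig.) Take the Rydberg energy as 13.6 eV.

E_2 = −13.60/4 = −3.400 eV, so ionization (to E = 0) requires 3.400 eV.

3.400 eV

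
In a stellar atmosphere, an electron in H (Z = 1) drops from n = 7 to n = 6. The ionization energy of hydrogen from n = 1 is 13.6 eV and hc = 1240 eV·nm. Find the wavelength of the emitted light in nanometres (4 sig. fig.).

12370 nm

ΔE = 13.60 × (1/6² − 1/7²) = 13.60 × 0.007370 = 0.1002 eV.
λ = hc/ΔE = 1240 / 0.1002 = 12370 nm.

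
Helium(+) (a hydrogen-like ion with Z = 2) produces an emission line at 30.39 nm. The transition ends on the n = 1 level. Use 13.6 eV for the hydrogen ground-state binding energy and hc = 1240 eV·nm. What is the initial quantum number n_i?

The photon energy is ΔE = hc/λ = 1240 / 30.39 = 40.80 eV.
With Z = 2, ΔE = 54.40 × (1/n_f² − 1/n_i²), so 1/n_f² − 1/n_i² = 0.7501.
With n_f = 1: 1/n_i² = 1/1 − 0.7501 = 0.2499, so n_i ≈ 2.00.

n_i = 2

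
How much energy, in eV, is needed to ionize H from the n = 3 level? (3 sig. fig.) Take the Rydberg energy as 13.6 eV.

E_3 = −13.60/9 = −1.51 eV, so ionization (to E = 0) requires 1.51 eV.

1.51 eV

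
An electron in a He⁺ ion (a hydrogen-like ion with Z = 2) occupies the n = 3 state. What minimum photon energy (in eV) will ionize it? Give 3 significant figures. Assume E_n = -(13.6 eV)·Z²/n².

E_n = −13.6 Z²/n² = −54.40/n² eV for Z = 2.
E_3 = −54.40/9 = −6.04 eV, so ionization (to E = 0) requires 6.04 eV.

6.04 eV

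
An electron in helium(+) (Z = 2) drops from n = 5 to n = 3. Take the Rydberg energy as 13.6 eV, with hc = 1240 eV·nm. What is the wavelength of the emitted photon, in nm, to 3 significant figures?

321 nm

For Z = 2 the level energies scale as Z², so the effective Rydberg energy is 13.6 × 4 = 54.40 eV.
ΔE = 54.40 × (1/3² − 1/5²) = 54.40 × 0.07111 = 3.868 eV.
λ = hc/ΔE = 1240 / 3.868 = 321 nm.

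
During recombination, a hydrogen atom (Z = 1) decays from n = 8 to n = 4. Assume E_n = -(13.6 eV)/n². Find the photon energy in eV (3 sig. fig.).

0.638 eV

E_8 = −13.60/64 = −0.2125 eV and E_4 = −13.60/16 = −0.8500 eV.
The photon energy is |E_8 − E_4| = 0.638 eV.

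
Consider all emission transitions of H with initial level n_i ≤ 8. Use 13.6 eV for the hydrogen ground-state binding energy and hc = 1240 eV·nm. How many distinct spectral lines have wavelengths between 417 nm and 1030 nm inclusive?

5

Enumerate all n_i → n_f pairs with 1 ≤ n_f < n_i ≤ 8 and compute λ = 1240 / [13.6·1·(1/n_f² − 1/n_i²)].
Lines falling in [417, 1030] nm: 5→2 (434.2 nm), 4→2 (486.3 nm), 3→2 (656.5 nm), 8→3 (954.9 nm), 7→3 (1005 nm).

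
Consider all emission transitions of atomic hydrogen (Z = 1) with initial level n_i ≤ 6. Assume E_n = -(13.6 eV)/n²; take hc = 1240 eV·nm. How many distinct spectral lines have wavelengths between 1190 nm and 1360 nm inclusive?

Enumerate all n_i → n_f pairs with 1 ≤ n_f < n_i ≤ 6 and compute λ = 1240 / [13.6·1·(1/n_f² − 1/n_i²)].
Lines falling in [1190, 1360] nm: 5→3 (1282 nm).

1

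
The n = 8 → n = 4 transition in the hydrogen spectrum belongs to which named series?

Brackett

The series is set by the lower level: n_f = 4 is the Brackett series.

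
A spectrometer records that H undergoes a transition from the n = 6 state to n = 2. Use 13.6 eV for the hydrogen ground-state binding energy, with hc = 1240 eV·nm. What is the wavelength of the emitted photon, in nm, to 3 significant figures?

ΔE = 13.60 × (1/2² − 1/6²) = 13.60 × 0.2222 = 3.022 eV.
λ = hc/ΔE = 1240 / 3.022 = 410 nm.
This line belongs to the Balmer series.

410 nm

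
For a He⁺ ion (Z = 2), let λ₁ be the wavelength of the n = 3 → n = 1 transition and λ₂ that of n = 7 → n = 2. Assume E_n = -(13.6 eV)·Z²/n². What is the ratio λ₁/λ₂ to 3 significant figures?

0.258

λ ∝ 1/ΔE ∝ 1/(1/n_f² − 1/n_i²), and the Z² and hc factors cancel in the ratio.
λ₁/λ₂ = (1/2² − 1/7²)/(1/1² − 1/3²) = 0.2296/0.8889 = 0.258.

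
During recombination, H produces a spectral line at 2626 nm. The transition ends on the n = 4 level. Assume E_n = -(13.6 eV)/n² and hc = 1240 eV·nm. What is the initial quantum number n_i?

The photon energy is ΔE = hc/λ = 1240 / 2626 = 0.4722 eV.
With Z = 1, ΔE = 13.60 × (1/n_f² − 1/n_i²), so 1/n_f² − 1/n_i² = 0.03472.
With n_f = 4: 1/n_i² = 1/16 − 0.03472 = 0.02778, so n_i ≈ 6.00.

n_i = 6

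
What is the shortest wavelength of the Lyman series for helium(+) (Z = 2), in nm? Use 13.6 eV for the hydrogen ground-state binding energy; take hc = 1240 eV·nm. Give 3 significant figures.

The Lyman series has lower level n_f = 1; the series limit corresponds to n_i → ∞.
ΔE_max = 13.6 × 4 / 1² = 54.40 eV.
λ_min = 1240 / 54.40 = 22.8 nm.

22.8 nm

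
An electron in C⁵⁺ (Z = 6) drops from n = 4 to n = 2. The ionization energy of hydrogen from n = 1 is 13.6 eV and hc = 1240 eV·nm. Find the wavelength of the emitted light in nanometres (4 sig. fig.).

13.51 nm

For Z = 6 the level energies scale as Z², so the effective Rydberg energy is 13.6 × 36 = 489.6 eV.
ΔE = 489.6 × (1/2² − 1/4²) = 489.6 × 0.1875 = 91.80 eV.
λ = hc/ΔE = 1240 / 91.80 = 13.51 nm.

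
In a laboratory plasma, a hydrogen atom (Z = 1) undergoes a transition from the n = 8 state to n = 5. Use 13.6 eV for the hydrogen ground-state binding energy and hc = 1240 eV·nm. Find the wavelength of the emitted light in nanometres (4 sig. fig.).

3741 nm

ΔE = 13.60 × (1/5² − 1/8²) = 13.60 × 0.02438 = 0.3315 eV.
λ = hc/ΔE = 1240 / 0.3315 = 3741 nm.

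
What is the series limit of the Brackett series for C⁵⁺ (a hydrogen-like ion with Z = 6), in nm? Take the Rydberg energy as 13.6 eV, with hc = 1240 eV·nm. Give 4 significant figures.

40.52 nm

The Brackett series has lower level n_f = 4; the series limit corresponds to n_i → ∞.
ΔE_max = 13.6 × 36 / 4² = 30.60 eV.
λ_min = 1240 / 30.60 = 40.52 nm.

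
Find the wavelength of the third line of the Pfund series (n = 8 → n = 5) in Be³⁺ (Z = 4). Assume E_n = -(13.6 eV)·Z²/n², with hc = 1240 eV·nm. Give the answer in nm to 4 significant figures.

233.8 nm

The Pfund series terminates on n_f = 5; the third line has n_i = 5+3 = 8.
ΔE = 217.6 × (1/5² − 1/8²) = 5.304 eV.
λ = 1240 / 5.304 = 233.8 nm.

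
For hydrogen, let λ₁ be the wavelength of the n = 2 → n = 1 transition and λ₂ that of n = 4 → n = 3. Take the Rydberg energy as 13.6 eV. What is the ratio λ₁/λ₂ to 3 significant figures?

λ ∝ 1/ΔE ∝ 1/(1/n_f² − 1/n_i²), and the Z² and hc factors cancel in the ratio.
λ₁/λ₂ = (1/3² − 1/4²)/(1/1² − 1/2²) = 0.04861/0.7500 = 0.0648.

0.0648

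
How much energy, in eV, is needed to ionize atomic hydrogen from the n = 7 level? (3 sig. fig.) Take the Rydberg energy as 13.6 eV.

E_7 = −13.60/49 = −0.278 eV, so ionization (to E = 0) requires 0.278 eV.

0.278 eV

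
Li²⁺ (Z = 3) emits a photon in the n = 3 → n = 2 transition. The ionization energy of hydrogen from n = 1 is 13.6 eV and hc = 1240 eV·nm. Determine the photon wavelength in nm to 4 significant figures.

For Z = 3 the level energies scale as Z², so the effective Rydberg energy is 13.6 × 9 = 122.4 eV.
ΔE = 122.4 × (1/2² − 1/3²) = 122.4 × 0.1389 = 17.00 eV.
λ = hc/ΔE = 1240 / 17.00 = 72.94 nm.

72.94 nm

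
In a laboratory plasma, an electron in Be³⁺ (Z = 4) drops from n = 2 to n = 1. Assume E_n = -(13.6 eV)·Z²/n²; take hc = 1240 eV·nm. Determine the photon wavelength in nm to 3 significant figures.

7.60 nm

For Z = 4 the level energies scale as Z², so the effective Rydberg energy is 13.6 × 16 = 217.6 eV.
ΔE = 217.6 × (1/1² − 1/2²) = 217.6 × 0.7500 = 163.2 eV.
λ = hc/ΔE = 1240 / 163.2 = 7.60 nm.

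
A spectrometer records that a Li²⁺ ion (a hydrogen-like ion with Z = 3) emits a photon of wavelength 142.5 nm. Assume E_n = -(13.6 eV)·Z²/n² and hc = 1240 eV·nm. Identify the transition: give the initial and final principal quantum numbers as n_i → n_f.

The photon energy is ΔE = hc/λ = 1240 / 142.5 = 8.702 eV.
With Z = 3, ΔE = 122.4 × (1/n_f² − 1/n_i²), so 1/n_f² − 1/n_i² = 0.07109.
Trying n_f = 3 gives 1/n_i² = 0.04002, i.e. n_i ≈ 5; this pair matches.

n_i = 5, n_f = 3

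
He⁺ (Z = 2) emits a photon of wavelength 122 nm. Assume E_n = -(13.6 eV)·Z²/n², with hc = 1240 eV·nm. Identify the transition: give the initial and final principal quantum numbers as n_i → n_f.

n_i = 4, n_f = 2

The photon energy is ΔE = hc/λ = 1240 / 122 = 10.16 eV.
With Z = 2, ΔE = 54.40 × (1/n_f² − 1/n_i²), so 1/n_f² − 1/n_i² = 0.1868.
Trying n_f = 2 gives 1/n_i² = 0.06316, i.e. n_i ≈ 4; this pair matches.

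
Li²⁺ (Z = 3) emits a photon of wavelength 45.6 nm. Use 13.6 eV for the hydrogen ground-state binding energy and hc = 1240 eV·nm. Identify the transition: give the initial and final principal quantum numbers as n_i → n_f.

The photon energy is ΔE = hc/λ = 1240 / 45.6 = 27.19 eV.
With Z = 3, ΔE = 122.4 × (1/n_f² − 1/n_i²), so 1/n_f² − 1/n_i² = 0.2222.
Trying n_f = 2 gives 1/n_i² = 0.02784, i.e. n_i ≈ 6; this pair matches.

n_i = 6, n_f = 2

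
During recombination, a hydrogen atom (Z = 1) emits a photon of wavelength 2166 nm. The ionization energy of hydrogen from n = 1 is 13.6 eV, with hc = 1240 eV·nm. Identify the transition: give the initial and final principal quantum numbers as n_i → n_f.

n_i = 7, n_f = 4

The photon energy is ΔE = hc/λ = 1240 / 2166 = 0.5725 eV.
With Z = 1, ΔE = 13.60 × (1/n_f² − 1/n_i²), so 1/n_f² − 1/n_i² = 0.04209.
Trying n_f = 4 gives 1/n_i² = 0.02041, i.e. n_i ≈ 7; this pair matches.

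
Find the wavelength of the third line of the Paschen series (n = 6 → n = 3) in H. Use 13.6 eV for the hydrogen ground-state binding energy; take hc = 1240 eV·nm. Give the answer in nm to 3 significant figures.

1090 nm

The Paschen series terminates on n_f = 3; the third line has n_i = 3+3 = 6.
ΔE = 13.60 × (1/3² − 1/6²) = 1.133 eV.
λ = 1240 / 1.133 = 1090 nm.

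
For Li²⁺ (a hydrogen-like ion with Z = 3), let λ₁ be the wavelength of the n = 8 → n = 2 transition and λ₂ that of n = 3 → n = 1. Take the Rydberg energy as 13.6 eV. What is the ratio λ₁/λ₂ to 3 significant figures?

λ ∝ 1/ΔE ∝ 1/(1/n_f² − 1/n_i²), and the Z² and hc factors cancel in the ratio.
λ₁/λ₂ = (1/1² − 1/3²)/(1/2² − 1/8²) = 0.8889/0.2344 = 3.79.

3.79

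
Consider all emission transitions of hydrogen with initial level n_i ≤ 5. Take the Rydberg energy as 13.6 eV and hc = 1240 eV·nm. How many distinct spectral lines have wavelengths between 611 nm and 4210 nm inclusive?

4

Enumerate all n_i → n_f pairs with 1 ≤ n_f < n_i ≤ 5 and compute λ = 1240 / [13.6·1·(1/n_f² − 1/n_i²)].
Lines falling in [611, 4210] nm: 3→2 (656.5 nm), 5→3 (1282 nm), 4→3 (1876 nm), 5→4 (4052 nm).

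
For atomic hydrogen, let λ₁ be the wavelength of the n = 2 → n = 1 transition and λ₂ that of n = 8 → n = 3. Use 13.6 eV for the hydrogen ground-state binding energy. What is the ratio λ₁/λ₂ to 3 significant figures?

λ ∝ 1/ΔE ∝ 1/(1/n_f² − 1/n_i²), and the Z² and hc factors cancel in the ratio.
λ₁/λ₂ = (1/3² − 1/8²)/(1/1² − 1/2²) = 0.09549/0.7500 = 0.127.

0.127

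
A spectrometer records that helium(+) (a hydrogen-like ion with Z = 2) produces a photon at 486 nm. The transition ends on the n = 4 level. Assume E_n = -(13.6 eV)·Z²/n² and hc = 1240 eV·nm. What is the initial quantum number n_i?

n_i = 8

The photon energy is ΔE = hc/λ = 1240 / 486 = 2.551 eV.
With Z = 2, ΔE = 54.40 × (1/n_f² − 1/n_i²), so 1/n_f² − 1/n_i² = 0.04690.
With n_f = 4: 1/n_i² = 1/16 − 0.04690 = 0.01560, so n_i ≈ 8.01.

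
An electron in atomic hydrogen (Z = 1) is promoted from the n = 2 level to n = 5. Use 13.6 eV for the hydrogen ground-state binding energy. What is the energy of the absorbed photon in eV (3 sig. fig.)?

E_5 = −13.60/25 = −0.5440 eV and E_2 = −13.60/4 = −3.400 eV.
The photon energy is |E_5 − E_2| = 2.86 eV.

2.86 eV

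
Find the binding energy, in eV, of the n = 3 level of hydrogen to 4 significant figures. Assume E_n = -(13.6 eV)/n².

E_3 = −13.60/9 = −1.511 eV, so ionization (to E = 0) requires 1.511 eV.

1.511 eV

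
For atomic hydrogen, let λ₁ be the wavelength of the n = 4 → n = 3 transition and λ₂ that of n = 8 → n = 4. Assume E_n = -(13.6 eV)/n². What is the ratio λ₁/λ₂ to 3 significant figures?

0.964

λ ∝ 1/ΔE ∝ 1/(1/n_f² − 1/n_i²), and the Z² and hc factors cancel in the ratio.
λ₁/λ₂ = (1/4² − 1/8²)/(1/3² − 1/4²) = 0.04688/0.04861 = 0.964.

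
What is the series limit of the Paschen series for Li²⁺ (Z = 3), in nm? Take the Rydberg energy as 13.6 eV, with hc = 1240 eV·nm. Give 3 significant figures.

The Paschen series has lower level n_f = 3; the series limit corresponds to n_i → ∞.
ΔE_max = 13.6 × 9 / 3² = 13.60 eV.
λ_min = 1240 / 13.60 = 91.2 nm.

91.2 nm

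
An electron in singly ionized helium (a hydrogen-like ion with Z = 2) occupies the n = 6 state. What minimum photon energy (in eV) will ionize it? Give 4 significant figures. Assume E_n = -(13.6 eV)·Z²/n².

E_n = −13.6 Z²/n² = −54.40/n² eV for Z = 2.
E_6 = −54.40/36 = −1.511 eV, so ionization (to E = 0) requires 1.511 eV.

1.511 eV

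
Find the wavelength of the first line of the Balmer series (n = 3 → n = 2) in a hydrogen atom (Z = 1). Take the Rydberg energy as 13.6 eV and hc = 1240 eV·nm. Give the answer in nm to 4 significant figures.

The Balmer series terminates on n_f = 2; the first line has n_i = 2+1 = 3.
ΔE = 13.60 × (1/2² − 1/3²) = 1.889 eV.
λ = 1240 / 1.889 = 656.5 nm.

656.5 nm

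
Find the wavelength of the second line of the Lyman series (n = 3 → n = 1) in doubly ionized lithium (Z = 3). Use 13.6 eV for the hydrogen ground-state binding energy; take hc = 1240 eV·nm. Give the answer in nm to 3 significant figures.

11.4 nm

The Lyman series terminates on n_f = 1; the second line has n_i = 1+2 = 3.
ΔE = 122.4 × (1/1² − 1/3²) = 108.8 eV.
λ = 1240 / 108.8 = 11.4 nm.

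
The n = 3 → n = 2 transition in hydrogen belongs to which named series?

The series is set by the lower level: n_f = 2 is the Balmer series.

Balmer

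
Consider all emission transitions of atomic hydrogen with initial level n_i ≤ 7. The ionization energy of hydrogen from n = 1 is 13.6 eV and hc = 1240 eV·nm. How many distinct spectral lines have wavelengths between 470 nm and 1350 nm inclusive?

5

Enumerate all n_i → n_f pairs with 1 ≤ n_f < n_i ≤ 7 and compute λ = 1240 / [13.6·1·(1/n_f² − 1/n_i²)].
Lines falling in [470, 1350] nm: 4→2 (486.3 nm), 3→2 (656.5 nm), 7→3 (1005 nm), 6→3 (1094 nm), 5→3 (1282 nm).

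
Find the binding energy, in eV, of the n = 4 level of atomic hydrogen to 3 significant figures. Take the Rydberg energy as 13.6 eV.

0.850 eV

E_4 = −13.60/16 = −0.850 eV, so ionization (to E = 0) requires 0.850 eV.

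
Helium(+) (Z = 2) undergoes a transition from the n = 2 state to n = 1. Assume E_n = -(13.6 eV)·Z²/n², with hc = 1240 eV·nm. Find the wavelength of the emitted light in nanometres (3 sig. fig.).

For Z = 2 the level energies scale as Z², so the effective Rydberg energy is 13.6 × 4 = 54.40 eV.
ΔE = 54.40 × (1/1² − 1/2²) = 54.40 × 0.7500 = 40.80 eV.
λ = hc/ΔE = 1240 / 40.80 = 30.4 nm.

30.4 nm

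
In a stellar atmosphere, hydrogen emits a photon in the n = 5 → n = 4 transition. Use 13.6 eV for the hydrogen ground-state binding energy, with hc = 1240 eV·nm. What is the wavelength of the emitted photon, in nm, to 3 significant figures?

4050 nm

ΔE = 13.60 × (1/4² − 1/5²) = 13.60 × 0.02250 = 0.3060 eV.
λ = hc/ΔE = 1240 / 0.3060 = 4050 nm.
This line belongs to the Brackett series.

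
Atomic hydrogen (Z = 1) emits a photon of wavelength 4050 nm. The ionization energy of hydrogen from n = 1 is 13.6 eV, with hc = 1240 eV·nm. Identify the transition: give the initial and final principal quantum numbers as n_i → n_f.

The photon energy is ΔE = hc/λ = 1240 / 4050 = 0.3062 eV.
With Z = 1, ΔE = 13.60 × (1/n_f² − 1/n_i²), so 1/n_f² − 1/n_i² = 0.02251.
Trying n_f = 4 gives 1/n_i² = 0.03999, i.e. n_i ≈ 5; this pair matches.

n_i = 5, n_f = 4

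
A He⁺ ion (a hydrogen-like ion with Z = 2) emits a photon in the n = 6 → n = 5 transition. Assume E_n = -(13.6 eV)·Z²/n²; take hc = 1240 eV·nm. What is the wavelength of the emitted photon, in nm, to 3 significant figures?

For Z = 2 the level energies scale as Z², so the effective Rydberg energy is 13.6 × 4 = 54.40 eV.
ΔE = 54.40 × (1/5² − 1/6²) = 54.40 × 0.01222 = 0.6649 eV.
λ = hc/ΔE = 1240 / 0.6649 = 1860 nm.

1860 nm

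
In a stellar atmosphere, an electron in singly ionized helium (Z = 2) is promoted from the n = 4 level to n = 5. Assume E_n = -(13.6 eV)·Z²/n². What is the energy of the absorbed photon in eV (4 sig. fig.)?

The Bohr energies scale as Z², so for Z = 2: E_n = −54.40/n² eV.
E_5 = −54.40/25 = −2.176 eV and E_4 = −54.40/16 = −3.400 eV.
The photon energy is |E_5 − E_4| = 1.224 eV.

1.224 eV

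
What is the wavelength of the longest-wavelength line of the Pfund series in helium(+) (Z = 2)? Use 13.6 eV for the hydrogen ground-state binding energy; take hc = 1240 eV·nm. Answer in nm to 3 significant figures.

The Pfund series terminates on n_f = 5; the first line has n_i = 5+1 = 6.
ΔE = 54.40 × (1/5² − 1/6²) = 0.6649 eV.
λ = 1240 / 0.6649 = 1860 nm.

1860 nm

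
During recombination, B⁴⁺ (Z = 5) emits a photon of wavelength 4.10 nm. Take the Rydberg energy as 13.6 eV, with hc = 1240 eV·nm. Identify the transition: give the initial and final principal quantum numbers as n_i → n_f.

The photon energy is ΔE = hc/λ = 1240 / 4.10 = 302.4 eV.
With Z = 5, ΔE = 340.0 × (1/n_f² − 1/n_i²), so 1/n_f² − 1/n_i² = 0.8895.
Trying n_f = 1 gives 1/n_i² = 0.1105, i.e. n_i ≈ 3; this pair matches.

n_i = 3, n_f = 1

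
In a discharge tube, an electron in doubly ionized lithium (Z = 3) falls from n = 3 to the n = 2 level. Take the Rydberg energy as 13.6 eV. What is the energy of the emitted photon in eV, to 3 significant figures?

17.0 eV

The Bohr energies scale as Z², so for Z = 3: E_n = −122.4/n² eV.
E_3 = −122.4/9 = −13.60 eV and E_2 = −122.4/4 = −30.60 eV.
The photon energy is |E_3 − E_2| = 17.0 eV.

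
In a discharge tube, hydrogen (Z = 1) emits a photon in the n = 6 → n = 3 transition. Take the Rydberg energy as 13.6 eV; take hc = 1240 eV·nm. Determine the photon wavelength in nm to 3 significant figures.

ΔE = 13.60 × (1/3² − 1/6²) = 13.60 × 0.08333 = 1.133 eV.
λ = hc/ΔE = 1240 / 1.133 = 1090 nm.

1090 nm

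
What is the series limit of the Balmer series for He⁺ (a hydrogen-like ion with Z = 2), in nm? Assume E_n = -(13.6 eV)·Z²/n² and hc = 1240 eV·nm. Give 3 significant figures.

91.2 nm

The Balmer series has lower level n_f = 2; the series limit corresponds to n_i → ∞.
ΔE_max = 13.6 × 4 / 2² = 13.60 eV.
λ_min = 1240 / 13.60 = 91.2 nm.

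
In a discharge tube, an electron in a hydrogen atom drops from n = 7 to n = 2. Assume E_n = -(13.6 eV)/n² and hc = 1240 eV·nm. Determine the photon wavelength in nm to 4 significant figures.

397.1 nm

ΔE = 13.60 × (1/2² − 1/7²) = 13.60 × 0.2296 = 3.122 eV.
λ = hc/ΔE = 1240 / 3.122 = 397.1 nm.
This line belongs to the Balmer series.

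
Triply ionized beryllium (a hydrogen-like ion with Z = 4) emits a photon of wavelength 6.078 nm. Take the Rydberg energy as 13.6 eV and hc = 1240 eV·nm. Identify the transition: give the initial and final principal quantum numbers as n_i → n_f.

The photon energy is ΔE = hc/λ = 1240 / 6.078 = 204.0 eV.
With Z = 4, ΔE = 217.6 × (1/n_f² − 1/n_i²), so 1/n_f² − 1/n_i² = 0.9376.
Trying n_f = 1 gives 1/n_i² = 0.06243, i.e. n_i ≈ 4; this pair matches.

n_i = 4, n_f = 1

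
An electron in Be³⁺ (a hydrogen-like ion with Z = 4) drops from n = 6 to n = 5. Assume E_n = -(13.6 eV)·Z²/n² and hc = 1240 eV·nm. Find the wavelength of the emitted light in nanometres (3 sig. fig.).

For Z = 4 the level energies scale as Z², so the effective Rydberg energy is 13.6 × 16 = 217.6 eV.
ΔE = 217.6 × (1/5² − 1/6²) = 217.6 × 0.01222 = 2.660 eV.
λ = hc/ΔE = 1240 / 2.660 = 466 nm.

466 nm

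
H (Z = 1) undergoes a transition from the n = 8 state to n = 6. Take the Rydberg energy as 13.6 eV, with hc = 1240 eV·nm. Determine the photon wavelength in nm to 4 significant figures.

7503 nm

ΔE = 13.60 × (1/6² − 1/8²) = 13.60 × 0.01215 = 0.1653 eV.
λ = hc/ΔE = 1240 / 0.1653 = 7503 nm.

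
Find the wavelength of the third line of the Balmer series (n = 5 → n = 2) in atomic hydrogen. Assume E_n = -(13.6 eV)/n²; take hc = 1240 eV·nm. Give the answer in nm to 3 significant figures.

The Balmer series terminates on n_f = 2; the third line has n_i = 2+3 = 5.
ΔE = 13.60 × (1/2² − 1/5²) = 2.856 eV.
λ = 1240 / 2.856 = 434 nm.

434 nm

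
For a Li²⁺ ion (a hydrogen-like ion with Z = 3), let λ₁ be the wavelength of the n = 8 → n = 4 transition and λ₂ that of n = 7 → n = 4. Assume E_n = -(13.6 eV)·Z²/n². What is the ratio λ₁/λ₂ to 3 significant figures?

λ ∝ 1/ΔE ∝ 1/(1/n_f² − 1/n_i²), and the Z² and hc factors cancel in the ratio.
λ₁/λ₂ = (1/4² − 1/7²)/(1/4² − 1/8²) = 0.04209/0.04688 = 0.898.

0.898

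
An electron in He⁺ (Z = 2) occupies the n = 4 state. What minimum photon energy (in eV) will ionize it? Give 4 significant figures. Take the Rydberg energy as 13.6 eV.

E_n = −13.6 Z²/n² = −54.40/n² eV for Z = 2.
E_4 = −54.40/16 = −3.400 eV, so ionization (to E = 0) requires 3.400 eV.

3.400 eV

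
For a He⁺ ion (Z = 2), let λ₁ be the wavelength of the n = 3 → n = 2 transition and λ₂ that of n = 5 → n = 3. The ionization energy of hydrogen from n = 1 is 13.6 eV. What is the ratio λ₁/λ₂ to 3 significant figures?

0.512

λ ∝ 1/ΔE ∝ 1/(1/n_f² − 1/n_i²), and the Z² and hc factors cancel in the ratio.
λ₁/λ₂ = (1/3² − 1/5²)/(1/2² − 1/3²) = 0.07111/0.1389 = 0.512.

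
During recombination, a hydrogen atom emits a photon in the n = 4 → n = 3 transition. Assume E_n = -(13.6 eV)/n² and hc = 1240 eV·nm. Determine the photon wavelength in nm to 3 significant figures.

1880 nm

ΔE = 13.60 × (1/3² − 1/4²) = 13.60 × 0.04861 = 0.6611 eV.
λ = hc/ΔE = 1240 / 0.6611 = 1880 nm.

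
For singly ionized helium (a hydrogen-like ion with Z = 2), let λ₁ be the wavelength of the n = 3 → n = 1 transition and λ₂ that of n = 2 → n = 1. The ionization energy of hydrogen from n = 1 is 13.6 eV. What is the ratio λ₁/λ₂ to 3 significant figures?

0.844

λ ∝ 1/ΔE ∝ 1/(1/n_f² − 1/n_i²), and the Z² and hc factors cancel in the ratio.
λ₁/λ₂ = (1/1² − 1/2²)/(1/1² − 1/3²) = 0.7500/0.8889 = 0.844.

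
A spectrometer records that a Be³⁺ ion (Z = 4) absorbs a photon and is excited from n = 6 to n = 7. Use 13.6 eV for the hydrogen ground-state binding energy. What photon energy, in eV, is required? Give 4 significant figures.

The Bohr energies scale as Z², so for Z = 4: E_n = −217.6/n² eV.
E_7 = −217.6/49 = −4.441 eV and E_6 = −217.6/36 = −6.044 eV.
The photon energy is |E_7 − E_6| = 1.604 eV.

1.604 eV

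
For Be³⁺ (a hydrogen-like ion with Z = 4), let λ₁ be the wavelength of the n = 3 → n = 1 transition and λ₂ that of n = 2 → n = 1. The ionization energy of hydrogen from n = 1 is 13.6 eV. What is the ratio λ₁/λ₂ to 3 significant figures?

λ ∝ 1/ΔE ∝ 1/(1/n_f² − 1/n_i²), and the Z² and hc factors cancel in the ratio.
λ₁/λ₂ = (1/1² − 1/2²)/(1/1² − 1/3²) = 0.7500/0.8889 = 0.844.

0.844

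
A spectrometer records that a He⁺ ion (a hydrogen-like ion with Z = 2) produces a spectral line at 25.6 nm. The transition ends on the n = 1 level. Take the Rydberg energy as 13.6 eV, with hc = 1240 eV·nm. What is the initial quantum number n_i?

The photon energy is ΔE = hc/λ = 1240 / 25.6 = 48.44 eV.
With Z = 2, ΔE = 54.40 × (1/n_f² − 1/n_i²), so 1/n_f² − 1/n_i² = 0.8904.
With n_f = 1: 1/n_i² = 1/1 − 0.8904 = 0.1096, so n_i ≈ 3.02.

n_i = 3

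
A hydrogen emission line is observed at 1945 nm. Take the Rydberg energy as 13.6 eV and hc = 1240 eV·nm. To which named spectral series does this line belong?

Brackett

ΔE = 1240/1945 = 0.6375 eV.
This matches 13.6 × (1/4² − 1/8²), so n_f = 4: the Brackett series.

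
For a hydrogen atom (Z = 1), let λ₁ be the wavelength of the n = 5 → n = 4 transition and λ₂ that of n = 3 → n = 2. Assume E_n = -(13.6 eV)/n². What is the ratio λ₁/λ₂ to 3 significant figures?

6.17

λ ∝ 1/ΔE ∝ 1/(1/n_f² − 1/n_i²), and the Z² and hc factors cancel in the ratio.
λ₁/λ₂ = (1/2² − 1/3²)/(1/4² − 1/5²) = 0.1389/0.02250 = 6.17.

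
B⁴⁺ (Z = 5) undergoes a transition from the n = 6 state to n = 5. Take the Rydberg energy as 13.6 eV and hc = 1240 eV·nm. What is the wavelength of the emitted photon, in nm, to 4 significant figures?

For Z = 5 the level energies scale as Z², so the effective Rydberg energy is 13.6 × 25 = 340.0 eV.
ΔE = 340.0 × (1/5² − 1/6²) = 340.0 × 0.01222 = 4.156 eV.
λ = hc/ΔE = 1240 / 4.156 = 298.4 nm.

298.4 nm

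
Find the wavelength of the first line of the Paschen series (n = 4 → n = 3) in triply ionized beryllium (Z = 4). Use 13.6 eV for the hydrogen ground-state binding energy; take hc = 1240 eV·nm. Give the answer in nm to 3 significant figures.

The Paschen series terminates on n_f = 3; the first line has n_i = 3+1 = 4.
ΔE = 217.6 × (1/3² − 1/4²) = 10.58 eV.
λ = 1240 / 10.58 = 117 nm.

117 nm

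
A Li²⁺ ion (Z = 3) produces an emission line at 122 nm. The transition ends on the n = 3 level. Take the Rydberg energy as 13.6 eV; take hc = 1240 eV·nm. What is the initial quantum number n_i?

The photon energy is ΔE = hc/λ = 1240 / 122 = 10.16 eV.
With Z = 3, ΔE = 122.4 × (1/n_f² − 1/n_i²), so 1/n_f² − 1/n_i² = 0.08304.
With n_f = 3: 1/n_i² = 1/9 − 0.08304 = 0.02807, so n_i ≈ 5.97.

n_i = 6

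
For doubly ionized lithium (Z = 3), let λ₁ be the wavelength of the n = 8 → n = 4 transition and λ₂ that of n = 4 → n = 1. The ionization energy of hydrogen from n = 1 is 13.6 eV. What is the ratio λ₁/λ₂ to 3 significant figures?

λ ∝ 1/ΔE ∝ 1/(1/n_f² − 1/n_i²), and the Z² and hc factors cancel in the ratio.
λ₁/λ₂ = (1/1² − 1/4²)/(1/4² − 1/8²) = 0.9375/0.04688 = 20.0.

20.0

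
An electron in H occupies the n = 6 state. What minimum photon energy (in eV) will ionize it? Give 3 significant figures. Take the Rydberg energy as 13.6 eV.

E_6 = −13.60/36 = −0.378 eV, so ionization (to E = 0) requires 0.378 eV.

0.378 eV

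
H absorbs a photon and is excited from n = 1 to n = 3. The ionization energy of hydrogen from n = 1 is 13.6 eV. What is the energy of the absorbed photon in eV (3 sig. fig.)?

E_3 = −13.60/9 = −1.511 eV and E_1 = −13.60/1 = −13.60 eV.
The photon energy is |E_3 − E_1| = 12.1 eV.

12.1 eV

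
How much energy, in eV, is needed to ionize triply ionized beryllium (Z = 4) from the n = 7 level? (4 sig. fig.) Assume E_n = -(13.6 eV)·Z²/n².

4.441 eV

E_n = −13.6 Z²/n² = −217.6/n² eV for Z = 4.
E_7 = −217.6/49 = −4.441 eV, so ionization (to E = 0) requires 4.441 eV.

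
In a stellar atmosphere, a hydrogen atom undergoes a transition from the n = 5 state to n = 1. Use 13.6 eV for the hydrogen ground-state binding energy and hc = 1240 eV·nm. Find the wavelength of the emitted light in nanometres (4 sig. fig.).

94.98 nm

ΔE = 13.60 × (1/1² − 1/5²) = 13.60 × 0.9600 = 13.06 eV.
λ = hc/ΔE = 1240 / 13.06 = 94.98 nm.
This line belongs to the Lyman series.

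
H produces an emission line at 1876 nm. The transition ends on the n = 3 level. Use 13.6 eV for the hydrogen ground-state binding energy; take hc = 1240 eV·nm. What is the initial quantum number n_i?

The photon energy is ΔE = hc/λ = 1240 / 1876 = 0.6610 eV.
With Z = 1, ΔE = 13.60 × (1/n_f² − 1/n_i²), so 1/n_f² − 1/n_i² = 0.04860.
With n_f = 3: 1/n_i² = 1/9 − 0.04860 = 0.06251, so n_i ≈ 4.00.

n_i = 4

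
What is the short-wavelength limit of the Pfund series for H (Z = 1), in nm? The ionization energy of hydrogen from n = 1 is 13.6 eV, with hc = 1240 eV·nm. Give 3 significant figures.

The Pfund series has lower level n_f = 5; the series limit corresponds to n_i → ∞.
ΔE_max = 13.6 × 1 / 5² = 0.5440 eV.
λ_min = 1240 / 0.5440 = 2280 nm.

2280 nm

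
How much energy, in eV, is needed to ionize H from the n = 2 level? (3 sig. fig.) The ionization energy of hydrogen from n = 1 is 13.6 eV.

3.40 eV

E_2 = −13.60/4 = −3.40 eV, so ionization (to E = 0) requires 3.40 eV.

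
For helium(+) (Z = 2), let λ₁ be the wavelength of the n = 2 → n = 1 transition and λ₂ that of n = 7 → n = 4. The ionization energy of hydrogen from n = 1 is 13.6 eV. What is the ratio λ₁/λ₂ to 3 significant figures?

0.0561

λ ∝ 1/ΔE ∝ 1/(1/n_f² − 1/n_i²), and the Z² and hc factors cancel in the ratio.
λ₁/λ₂ = (1/4² − 1/7²)/(1/1² − 1/2²) = 0.04209/0.7500 = 0.0561.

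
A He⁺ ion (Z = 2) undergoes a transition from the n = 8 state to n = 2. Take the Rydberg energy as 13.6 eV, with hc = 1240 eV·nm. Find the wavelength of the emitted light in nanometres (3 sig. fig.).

For Z = 2 the level energies scale as Z², so the effective Rydberg energy is 13.6 × 4 = 54.40 eV.
ΔE = 54.40 × (1/2² − 1/8²) = 54.40 × 0.2344 = 12.75 eV.
λ = hc/ΔE = 1240 / 12.75 = 97.3 nm.

97.3 nm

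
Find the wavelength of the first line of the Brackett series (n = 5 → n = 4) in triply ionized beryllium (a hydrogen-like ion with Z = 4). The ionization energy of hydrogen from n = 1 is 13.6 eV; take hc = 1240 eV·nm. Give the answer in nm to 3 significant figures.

The Brackett series terminates on n_f = 4; the first line has n_i = 4+1 = 5.
ΔE = 217.6 × (1/4² − 1/5²) = 4.896 eV.
λ = 1240 / 4.896 = 253 nm.

253 nm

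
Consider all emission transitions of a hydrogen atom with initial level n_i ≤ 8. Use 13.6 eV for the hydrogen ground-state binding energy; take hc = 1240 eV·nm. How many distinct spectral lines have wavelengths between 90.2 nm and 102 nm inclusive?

Enumerate all n_i → n_f pairs with 1 ≤ n_f < n_i ≤ 8 and compute λ = 1240 / [13.6·1·(1/n_f² − 1/n_i²)].
Lines falling in [90.2, 102] nm: 8→1 (92.62 nm), 7→1 (93.08 nm), 6→1 (93.78 nm), 5→1 (94.98 nm), 4→1 (97.25 nm).

5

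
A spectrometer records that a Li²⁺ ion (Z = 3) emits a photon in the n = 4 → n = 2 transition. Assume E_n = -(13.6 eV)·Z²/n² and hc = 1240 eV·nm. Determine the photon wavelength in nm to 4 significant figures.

For Z = 3 the level energies scale as Z², so the effective Rydberg energy is 13.6 × 9 = 122.4 eV.
ΔE = 122.4 × (1/2² − 1/4²) = 122.4 × 0.1875 = 22.95 eV.
λ = hc/ΔE = 1240 / 22.95 = 54.03 nm.

54.03 nm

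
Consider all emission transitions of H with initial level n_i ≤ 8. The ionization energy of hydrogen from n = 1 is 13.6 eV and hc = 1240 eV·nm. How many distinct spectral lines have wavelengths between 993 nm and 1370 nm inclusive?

Enumerate all n_i → n_f pairs with 1 ≤ n_f < n_i ≤ 8 and compute λ = 1240 / [13.6·1·(1/n_f² − 1/n_i²)].
Lines falling in [993, 1370] nm: 7→3 (1005 nm), 6→3 (1094 nm), 5→3 (1282 nm).

3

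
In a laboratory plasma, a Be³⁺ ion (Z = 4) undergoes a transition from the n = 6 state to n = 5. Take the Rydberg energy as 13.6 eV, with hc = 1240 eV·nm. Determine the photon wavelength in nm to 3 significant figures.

For Z = 4 the level energies scale as Z², so the effective Rydberg energy is 13.6 × 16 = 217.6 eV.
ΔE = 217.6 × (1/5² − 1/6²) = 217.6 × 0.01222 = 2.660 eV.
λ = hc/ΔE = 1240 / 2.660 = 466 nm.

466 nm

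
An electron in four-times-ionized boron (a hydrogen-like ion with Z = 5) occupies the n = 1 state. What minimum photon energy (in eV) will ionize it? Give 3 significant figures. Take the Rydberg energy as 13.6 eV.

340 eV

E_n = −13.6 Z²/n² = −340.0/n² eV for Z = 5.
E_1 = −340.0/1 = −340 eV, so ionization (to E = 0) requires 340 eV.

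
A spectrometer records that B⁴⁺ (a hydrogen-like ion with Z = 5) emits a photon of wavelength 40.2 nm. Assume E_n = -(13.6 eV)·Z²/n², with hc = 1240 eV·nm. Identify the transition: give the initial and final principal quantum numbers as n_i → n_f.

n_i = 7, n_f = 3

The photon energy is ΔE = hc/λ = 1240 / 40.2 = 30.85 eV.
With Z = 5, ΔE = 340.0 × (1/n_f² − 1/n_i²), so 1/n_f² − 1/n_i² = 0.09072.
Trying n_f = 3 gives 1/n_i² = 0.02039, i.e. n_i ≈ 7; this pair matches.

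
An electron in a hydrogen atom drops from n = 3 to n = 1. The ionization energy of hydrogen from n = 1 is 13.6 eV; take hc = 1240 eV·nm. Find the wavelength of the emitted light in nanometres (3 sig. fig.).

103 nm

ΔE = 13.60 × (1/1² − 1/3²) = 13.60 × 0.8889 = 12.09 eV.
λ = hc/ΔE = 1240 / 12.09 = 103 nm.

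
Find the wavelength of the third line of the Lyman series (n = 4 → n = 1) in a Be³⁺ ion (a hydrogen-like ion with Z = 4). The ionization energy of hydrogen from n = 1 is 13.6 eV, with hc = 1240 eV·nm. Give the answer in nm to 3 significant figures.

6.08 nm

The Lyman series terminates on n_f = 1; the third line has n_i = 1+3 = 4.
ΔE = 217.6 × (1/1² − 1/4²) = 204.0 eV.
λ = 1240 / 204.0 = 6.08 nm.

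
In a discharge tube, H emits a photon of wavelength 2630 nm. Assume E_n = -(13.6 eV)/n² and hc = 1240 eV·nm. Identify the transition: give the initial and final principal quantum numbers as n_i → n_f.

n_i = 6, n_f = 4

The photon energy is ΔE = hc/λ = 1240 / 2630 = 0.4715 eV.
With Z = 1, ΔE = 13.60 × (1/n_f² − 1/n_i²), so 1/n_f² − 1/n_i² = 0.03467.
Trying n_f = 4 gives 1/n_i² = 0.02783, i.e. n_i ≈ 6; this pair matches.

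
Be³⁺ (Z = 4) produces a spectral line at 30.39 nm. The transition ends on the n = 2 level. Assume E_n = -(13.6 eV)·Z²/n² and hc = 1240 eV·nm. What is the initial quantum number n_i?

The photon energy is ΔE = hc/λ = 1240 / 30.39 = 40.80 eV.
With Z = 4, ΔE = 217.6 × (1/n_f² − 1/n_i²), so 1/n_f² − 1/n_i² = 0.1875.
With n_f = 2: 1/n_i² = 1/4 − 0.1875 = 0.06249, so n_i ≈ 4.00.

n_i = 4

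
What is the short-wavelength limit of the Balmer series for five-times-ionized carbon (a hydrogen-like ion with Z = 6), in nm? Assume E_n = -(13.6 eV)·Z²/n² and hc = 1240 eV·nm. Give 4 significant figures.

The Balmer series has lower level n_f = 2; the series limit corresponds to n_i → ∞.
ΔE_max = 13.6 × 36 / 2² = 122.4 eV.
λ_min = 1240 / 122.4 = 10.13 nm.

10.13 nm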